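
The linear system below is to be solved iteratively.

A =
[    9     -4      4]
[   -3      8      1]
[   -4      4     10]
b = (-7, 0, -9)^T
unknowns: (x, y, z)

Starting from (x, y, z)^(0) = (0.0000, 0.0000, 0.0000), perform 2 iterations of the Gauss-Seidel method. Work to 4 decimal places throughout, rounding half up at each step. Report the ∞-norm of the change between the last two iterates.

0.3568

Iteration 1:
  x = (-7 - (-4)·0.0000 - (4)·0.0000) / (9) = -0.7778
  y = (0 - (-3)·-0.7778 - (1)·0.0000) / (8) = -0.2917
  z = (-9 - (-4)·-0.7778 - (4)·-0.2917) / (10) = -1.0944
Iteration 2:
  x = (-7 - (-4)·-0.2917 - (4)·-1.0944) / (9) = -0.4210
  y = (0 - (-3)·-0.4210 - (1)·-1.0944) / (8) = -0.0211
  z = (-9 - (-4)·-0.4210 - (4)·-0.0211) / (10) = -1.0600
Change: (0.3568, 0.2706, 0.0344) → max |·| = 0.3568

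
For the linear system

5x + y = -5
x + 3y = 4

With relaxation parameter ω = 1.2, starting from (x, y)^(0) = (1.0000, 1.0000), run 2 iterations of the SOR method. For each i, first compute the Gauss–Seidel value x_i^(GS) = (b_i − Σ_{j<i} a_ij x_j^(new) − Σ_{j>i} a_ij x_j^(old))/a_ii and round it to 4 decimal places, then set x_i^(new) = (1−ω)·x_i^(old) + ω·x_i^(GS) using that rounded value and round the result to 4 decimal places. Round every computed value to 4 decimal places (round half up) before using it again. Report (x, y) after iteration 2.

(-1.3654, 1.7350)

Iteration 1:
  x: GS value = (-5 - (1)·1.0000) / (5) = -1.2000;  x ← (1−ω)·1.0000 + ω·-1.2000 = -1.6400
  y: GS value = (4 - (1)·-1.6400) / (3) = 1.8800;  y ← (1−ω)·1.0000 + ω·1.8800 = 2.0560
Iteration 2:
  x: GS value = (-5 - (1)·2.0560) / (5) = -1.4112;  x ← (1−ω)·-1.6400 + ω·-1.4112 = -1.3654
  y: GS value = (4 - (1)·-1.3654) / (3) = 1.7885;  y ← (1−ω)·2.0560 + ω·1.7885 = 1.7350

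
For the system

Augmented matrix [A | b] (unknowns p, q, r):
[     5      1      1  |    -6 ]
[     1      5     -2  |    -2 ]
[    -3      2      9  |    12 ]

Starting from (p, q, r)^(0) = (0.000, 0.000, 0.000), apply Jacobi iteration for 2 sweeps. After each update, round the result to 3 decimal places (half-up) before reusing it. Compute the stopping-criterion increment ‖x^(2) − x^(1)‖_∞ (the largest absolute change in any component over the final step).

0.773

Iteration 1:
  p = (-6 - (1)·0.000 - (1)·0.000) / (5) = -1.200
  q = (-2 - (1)·0.000 - (-2)·0.000) / (5) = -0.400
  r = (12 - (-3)·0.000 - (2)·0.000) / (9) = 1.333
Iteration 2:
  p = (-6 - (1)·-0.400 - (1)·1.333) / (5) = -1.387
  q = (-2 - (1)·-1.200 - (-2)·1.333) / (5) = 0.373
  r = (12 - (-3)·-1.200 - (2)·-0.400) / (9) = 1.022
Change: (-0.187, 0.773, -0.311) → max |·| = 0.773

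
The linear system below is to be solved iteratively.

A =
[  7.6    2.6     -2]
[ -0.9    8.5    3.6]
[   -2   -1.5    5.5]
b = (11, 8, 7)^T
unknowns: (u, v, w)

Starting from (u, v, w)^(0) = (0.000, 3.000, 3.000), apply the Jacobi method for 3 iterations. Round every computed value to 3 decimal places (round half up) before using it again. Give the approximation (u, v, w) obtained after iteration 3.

(1.812, 0.477, 2.090)

Iteration 1:
  u = (11 - (2.6)·3.000 - (-2)·3.000) / (7.6) = 1.211
  v = (8 - (-0.9)·0.000 - (3.6)·3.000) / (8.5) = -0.329
  w = (7 - (-2)·0.000 - (-1.5)·3.000) / (5.5) = 2.091
Iteration 2:
  u = (11 - (2.6)·-0.329 - (-2)·2.091) / (7.6) = 2.110
  v = (8 - (-0.9)·1.211 - (3.6)·2.091) / (8.5) = 0.184
  w = (7 - (-2)·1.211 - (-1.5)·-0.329) / (5.5) = 1.623
Iteration 3:
  u = (11 - (2.6)·0.184 - (-2)·1.623) / (7.6) = 1.812
  v = (8 - (-0.9)·2.110 - (3.6)·1.623) / (8.5) = 0.477
  w = (7 - (-2)·2.110 - (-1.5)·0.184) / (5.5) = 2.090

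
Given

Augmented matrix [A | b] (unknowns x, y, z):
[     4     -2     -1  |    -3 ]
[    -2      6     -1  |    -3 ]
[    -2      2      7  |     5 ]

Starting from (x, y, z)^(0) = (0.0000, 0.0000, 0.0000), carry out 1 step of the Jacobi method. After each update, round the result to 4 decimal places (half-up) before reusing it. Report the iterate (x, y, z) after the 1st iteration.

Iteration 1:
  x = (-3 - (-2)·0.0000 - (-1)·0.0000) / (4) = -0.7500
  y = (-3 - (-2)·0.0000 - (-1)·0.0000) / (6) = -0.5000
  z = (5 - (-2)·0.0000 - (2)·0.0000) / (7) = 0.7143

(-0.7500, -0.5000, 0.7143)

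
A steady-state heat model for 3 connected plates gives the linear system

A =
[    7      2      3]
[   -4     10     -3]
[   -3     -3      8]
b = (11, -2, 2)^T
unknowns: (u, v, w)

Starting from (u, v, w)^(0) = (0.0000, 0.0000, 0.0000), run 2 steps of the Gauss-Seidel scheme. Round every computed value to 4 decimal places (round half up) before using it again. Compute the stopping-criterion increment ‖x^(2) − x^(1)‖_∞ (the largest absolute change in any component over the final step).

Iteration 1:
  u = (11 - (2)·0.0000 - (3)·0.0000) / (7) = 1.5714
  v = (-2 - (-4)·1.5714 - (-3)·0.0000) / (10) = 0.4286
  w = (2 - (-3)·1.5714 - (-3)·0.4286) / (8) = 1.0000
Iteration 2:
  u = (11 - (2)·0.4286 - (3)·1.0000) / (7) = 1.0204
  v = (-2 - (-4)·1.0204 - (-3)·1.0000) / (10) = 0.5082
  w = (2 - (-3)·1.0204 - (-3)·0.5082) / (8) = 0.8232
Change: (-0.5510, 0.0796, -0.1768) → max |·| = 0.5510

0.5510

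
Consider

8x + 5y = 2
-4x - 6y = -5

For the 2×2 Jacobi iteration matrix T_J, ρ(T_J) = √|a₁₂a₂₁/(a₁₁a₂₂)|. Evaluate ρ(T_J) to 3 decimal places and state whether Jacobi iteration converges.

a₁₂a₂₁/(a₁₁a₂₂) = (5)·(-4) / ((8)·(-6)) = 0.416667
ρ = √|0.416667| = √0.416667 = 0.645
ρ < 1, so Jacobi converges

0.645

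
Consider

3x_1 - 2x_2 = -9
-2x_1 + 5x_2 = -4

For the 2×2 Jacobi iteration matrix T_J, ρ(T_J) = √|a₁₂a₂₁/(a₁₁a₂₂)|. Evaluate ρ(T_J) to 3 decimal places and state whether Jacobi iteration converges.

a₁₂a₂₁/(a₁₁a₂₂) = (-2)·(-2) / ((3)·(5)) = 0.266667
ρ = √|0.266667| = √0.266667 = 0.516
ρ < 1, so Jacobi converges

0.516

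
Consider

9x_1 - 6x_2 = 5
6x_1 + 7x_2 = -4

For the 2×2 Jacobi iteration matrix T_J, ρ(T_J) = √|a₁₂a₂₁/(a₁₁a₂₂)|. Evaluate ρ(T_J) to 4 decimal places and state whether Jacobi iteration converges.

0.7559

a₁₂a₂₁/(a₁₁a₂₂) = (-6)·(6) / ((9)·(7)) = -0.571429
ρ = √|-0.571429| = √0.571429 = 0.7559
ρ < 1, so Jacobi converges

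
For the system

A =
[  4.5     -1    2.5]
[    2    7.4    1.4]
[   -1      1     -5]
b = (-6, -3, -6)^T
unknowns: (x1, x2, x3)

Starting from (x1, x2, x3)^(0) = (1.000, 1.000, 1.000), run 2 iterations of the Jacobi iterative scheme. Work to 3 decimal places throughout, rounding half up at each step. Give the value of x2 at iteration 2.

-0.182

Iteration 1:
  x1 = (-6 - (-1)·1.000 - (2.5)·1.000) / (4.5) = -1.667
  x2 = (-3 - (2)·1.000 - (1.4)·1.000) / (7.4) = -0.865
  x3 = (-6 - (-1)·1.000 - (1)·1.000) / (-5) = 1.200
Iteration 2:
  x1 = (-6 - (-1)·-0.865 - (2.5)·1.200) / (4.5) = -2.192
  x2 = (-3 - (2)·-1.667 - (1.4)·1.200) / (7.4) = -0.182
  x3 = (-6 - (-1)·-1.667 - (1)·-0.865) / (-5) = 1.360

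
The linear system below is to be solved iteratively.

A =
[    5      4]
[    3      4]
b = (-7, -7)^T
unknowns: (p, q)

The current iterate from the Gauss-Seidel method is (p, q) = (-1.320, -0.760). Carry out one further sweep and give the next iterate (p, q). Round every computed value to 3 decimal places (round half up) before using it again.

One sweep:
  p = (-7 - (4)·-0.760) / (5) = -0.792
  q = (-7 - (3)·-0.792) / (4) = -1.156

(-0.792, -1.156)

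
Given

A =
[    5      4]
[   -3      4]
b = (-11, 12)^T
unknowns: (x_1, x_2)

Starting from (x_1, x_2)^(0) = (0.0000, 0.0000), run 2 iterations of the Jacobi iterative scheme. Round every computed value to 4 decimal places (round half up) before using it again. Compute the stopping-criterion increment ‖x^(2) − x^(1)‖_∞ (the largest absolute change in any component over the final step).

2.4000

Iteration 1:
  x_1 = (-11 - (4)·0.0000) / (5) = -2.2000
  x_2 = (12 - (-3)·0.0000) / (4) = 3.0000
Iteration 2:
  x_1 = (-11 - (4)·3.0000) / (5) = -4.6000
  x_2 = (12 - (-3)·-2.2000) / (4) = 1.3500
Change: (-2.4000, -1.6500) → max |·| = 2.4000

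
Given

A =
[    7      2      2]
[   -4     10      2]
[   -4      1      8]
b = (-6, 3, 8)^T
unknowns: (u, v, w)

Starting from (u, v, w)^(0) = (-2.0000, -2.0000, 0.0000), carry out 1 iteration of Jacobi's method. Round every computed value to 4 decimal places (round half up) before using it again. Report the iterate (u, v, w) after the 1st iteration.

Iteration 1:
  u = (-6 - (2)·-2.0000 - (2)·0.0000) / (7) = -0.2857
  v = (3 - (-4)·-2.0000 - (2)·0.0000) / (10) = -0.5000
  w = (8 - (-4)·-2.0000 - (1)·-2.0000) / (8) = 0.2500

(-0.2857, -0.5000, 0.2500)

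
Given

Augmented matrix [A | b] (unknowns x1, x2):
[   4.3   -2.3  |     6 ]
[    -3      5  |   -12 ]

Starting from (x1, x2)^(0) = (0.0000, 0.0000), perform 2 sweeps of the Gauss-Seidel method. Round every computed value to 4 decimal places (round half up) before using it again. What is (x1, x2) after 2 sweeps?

Iteration 1:
  x1 = (6 - (-2.3)·0.0000) / (4.3) = 1.3953
  x2 = (-12 - (-3)·1.3953) / (5) = -1.5628
Iteration 2:
  x1 = (6 - (-2.3)·-1.5628) / (4.3) = 0.5594
  x2 = (-12 - (-3)·0.5594) / (5) = -2.0644

(0.5594, -2.0644)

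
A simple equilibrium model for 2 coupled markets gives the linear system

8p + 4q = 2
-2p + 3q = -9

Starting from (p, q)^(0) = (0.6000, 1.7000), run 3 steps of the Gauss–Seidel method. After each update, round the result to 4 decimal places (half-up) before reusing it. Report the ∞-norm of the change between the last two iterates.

0.8500

Iteration 1:
  p = (2 - (4)·1.7000) / (8) = -0.6000
  q = (-9 - (-2)·-0.6000) / (3) = -3.4000
Iteration 2:
  p = (2 - (4)·-3.4000) / (8) = 1.9500
  q = (-9 - (-2)·1.9500) / (3) = -1.7000
Iteration 3:
  p = (2 - (4)·-1.7000) / (8) = 1.1000
  q = (-9 - (-2)·1.1000) / (3) = -2.2667
Change: (-0.8500, -0.5667) → max |·| = 0.8500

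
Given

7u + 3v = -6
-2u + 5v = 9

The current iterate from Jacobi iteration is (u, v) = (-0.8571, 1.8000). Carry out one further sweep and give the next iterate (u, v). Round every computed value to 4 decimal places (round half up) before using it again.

One sweep:
  u = (-6 - (3)·1.8000) / (7) = -1.6286
  v = (9 - (-2)·-0.8571) / (5) = 1.4572

(-1.6286, 1.4572)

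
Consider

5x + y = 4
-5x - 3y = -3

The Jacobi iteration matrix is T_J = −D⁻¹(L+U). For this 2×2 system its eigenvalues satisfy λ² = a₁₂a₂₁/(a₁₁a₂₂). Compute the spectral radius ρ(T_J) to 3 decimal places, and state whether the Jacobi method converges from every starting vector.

a₁₂a₂₁/(a₁₁a₂₂) = (1)·(-5) / ((5)·(-3)) = 0.333333
ρ = √|0.333333| = √0.333333 = 0.577
ρ < 1, so Jacobi converges

0.577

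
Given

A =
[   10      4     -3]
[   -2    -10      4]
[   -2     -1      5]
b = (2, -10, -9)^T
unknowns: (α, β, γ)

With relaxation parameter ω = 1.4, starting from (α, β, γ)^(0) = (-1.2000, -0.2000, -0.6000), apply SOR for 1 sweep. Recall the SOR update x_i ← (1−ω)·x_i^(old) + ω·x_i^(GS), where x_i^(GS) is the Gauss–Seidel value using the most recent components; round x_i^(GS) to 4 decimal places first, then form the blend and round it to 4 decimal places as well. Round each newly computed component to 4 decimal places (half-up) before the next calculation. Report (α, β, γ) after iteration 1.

Iteration 1:
  α: GS value = (2 - (4)·-0.2000 - (-3)·-0.6000) / (10) = 0.1000;  α ← (1−ω)·-1.2000 + ω·0.1000 = 0.6200
  β: GS value = (-10 - (-2)·0.6200 - (4)·-0.6000) / (-10) = 0.6360;  β ← (1−ω)·-0.2000 + ω·0.6360 = 0.9704
  γ: GS value = (-9 - (-2)·0.6200 - (-1)·0.9704) / (5) = -1.3579;  γ ← (1−ω)·-0.6000 + ω·-1.3579 = -1.6611

(0.6200, 0.9704, -1.6611)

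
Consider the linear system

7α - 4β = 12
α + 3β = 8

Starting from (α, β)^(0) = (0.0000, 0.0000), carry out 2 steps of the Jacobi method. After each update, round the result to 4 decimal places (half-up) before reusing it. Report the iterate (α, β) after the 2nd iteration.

Iteration 1:
  α = (12 - (-4)·0.0000) / (7) = 1.7143
  β = (8 - (1)·0.0000) / (3) = 2.6667
Iteration 2:
  α = (12 - (-4)·2.6667) / (7) = 3.2381
  β = (8 - (1)·1.7143) / (3) = 2.0952

(3.2381, 2.0952)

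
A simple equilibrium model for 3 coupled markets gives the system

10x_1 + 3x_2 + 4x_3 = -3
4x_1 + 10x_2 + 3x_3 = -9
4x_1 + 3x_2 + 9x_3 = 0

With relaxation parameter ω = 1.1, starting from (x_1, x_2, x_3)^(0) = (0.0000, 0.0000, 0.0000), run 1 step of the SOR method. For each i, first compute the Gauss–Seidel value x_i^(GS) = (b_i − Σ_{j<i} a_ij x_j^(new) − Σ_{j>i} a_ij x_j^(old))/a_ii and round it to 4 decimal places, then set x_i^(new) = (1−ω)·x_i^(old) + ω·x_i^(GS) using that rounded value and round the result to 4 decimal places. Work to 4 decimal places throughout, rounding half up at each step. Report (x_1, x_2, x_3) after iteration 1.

Iteration 1:
  x_1: GS value = (-3 - (3)·0.0000 - (4)·0.0000) / (10) = -0.3000;  x_1 ← (1−ω)·0.0000 + ω·-0.3000 = -0.3300
  x_2: GS value = (-9 - (4)·-0.3300 - (3)·0.0000) / (10) = -0.7680;  x_2 ← (1−ω)·0.0000 + ω·-0.7680 = -0.8448
  x_3: GS value = (0 - (4)·-0.3300 - (3)·-0.8448) / (9) = 0.4283;  x_3 ← (1−ω)·0.0000 + ω·0.4283 = 0.4711

(-0.3300, -0.8448, 0.4711)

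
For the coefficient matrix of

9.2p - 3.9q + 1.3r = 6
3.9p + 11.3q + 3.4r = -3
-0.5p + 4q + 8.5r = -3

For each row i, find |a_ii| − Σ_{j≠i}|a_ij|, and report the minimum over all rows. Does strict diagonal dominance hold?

4

row 1: |9.2| − (3.9+1.3) = 4
row 2: |11.3| − (3.9+3.4) = 4
row 3: |8.5| − (0.5+4) = 4
minimum over rows = 4 → strictly diagonally dominant (convergence guaranteed)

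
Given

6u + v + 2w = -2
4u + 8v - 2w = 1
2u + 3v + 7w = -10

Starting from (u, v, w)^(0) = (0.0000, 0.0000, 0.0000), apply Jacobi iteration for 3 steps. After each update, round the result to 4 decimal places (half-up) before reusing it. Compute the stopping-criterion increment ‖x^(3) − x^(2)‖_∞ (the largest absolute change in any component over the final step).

Iteration 1:
  u = (-2 - (1)·0.0000 - (2)·0.0000) / (6) = -0.3333
  v = (1 - (4)·0.0000 - (-2)·0.0000) / (8) = 0.1250
  w = (-10 - (2)·0.0000 - (3)·0.0000) / (7) = -1.4286
Iteration 2:
  u = (-2 - (1)·0.1250 - (2)·-1.4286) / (6) = 0.1220
  v = (1 - (4)·-0.3333 - (-2)·-1.4286) / (8) = -0.0655
  w = (-10 - (2)·-0.3333 - (3)·0.1250) / (7) = -1.3869
Iteration 3:
  u = (-2 - (1)·-0.0655 - (2)·-1.3869) / (6) = 0.1399
  v = (1 - (4)·0.1220 - (-2)·-1.3869) / (8) = -0.2827
  w = (-10 - (2)·0.1220 - (3)·-0.0655) / (7) = -1.4354
Change: (0.0179, -0.2172, -0.0485) → max |·| = 0.2172

0.2172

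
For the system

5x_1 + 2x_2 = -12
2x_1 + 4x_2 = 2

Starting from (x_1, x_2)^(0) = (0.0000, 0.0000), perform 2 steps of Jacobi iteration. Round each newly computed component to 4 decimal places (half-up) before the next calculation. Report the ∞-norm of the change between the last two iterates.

1.2000

Iteration 1:
  x_1 = (-12 - (2)·0.0000) / (5) = -2.4000
  x_2 = (2 - (2)·0.0000) / (4) = 0.5000
Iteration 2:
  x_1 = (-12 - (2)·0.5000) / (5) = -2.6000
  x_2 = (2 - (2)·-2.4000) / (4) = 1.7000
Change: (-0.2000, 1.2000) → max |·| = 1.2000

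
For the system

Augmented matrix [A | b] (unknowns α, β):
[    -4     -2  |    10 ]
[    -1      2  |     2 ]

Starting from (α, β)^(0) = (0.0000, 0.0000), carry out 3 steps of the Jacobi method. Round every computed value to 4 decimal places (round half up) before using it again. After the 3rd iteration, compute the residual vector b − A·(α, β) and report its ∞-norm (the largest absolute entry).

Iteration 1:
  α = (10 - (-2)·0.0000) / (-4) = -2.5000
  β = (2 - (-1)·0.0000) / (2) = 1.0000
Iteration 2:
  α = (10 - (-2)·1.0000) / (-4) = -3.0000
  β = (2 - (-1)·-2.5000) / (2) = -0.2500
Iteration 3:
  α = (10 - (-2)·-0.2500) / (-4) = -2.3750
  β = (2 - (-1)·-3.0000) / (2) = -0.5000
Residual b − A·x = (-0.5000, 0.6250); ∞-norm = 0.6250

0.6250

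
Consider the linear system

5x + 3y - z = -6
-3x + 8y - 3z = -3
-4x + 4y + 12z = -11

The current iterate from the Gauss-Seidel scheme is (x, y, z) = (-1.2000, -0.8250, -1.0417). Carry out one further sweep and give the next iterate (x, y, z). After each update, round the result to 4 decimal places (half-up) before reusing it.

(-0.9133, -1.1081, -0.8517)

One sweep:
  x = (-6 - (3)·-0.8250 - (-1)·-1.0417) / (5) = -0.9133
  y = (-3 - (-3)·-0.9133 - (-3)·-1.0417) / (8) = -1.1081
  z = (-11 - (-4)·-0.9133 - (4)·-1.1081) / (12) = -0.8517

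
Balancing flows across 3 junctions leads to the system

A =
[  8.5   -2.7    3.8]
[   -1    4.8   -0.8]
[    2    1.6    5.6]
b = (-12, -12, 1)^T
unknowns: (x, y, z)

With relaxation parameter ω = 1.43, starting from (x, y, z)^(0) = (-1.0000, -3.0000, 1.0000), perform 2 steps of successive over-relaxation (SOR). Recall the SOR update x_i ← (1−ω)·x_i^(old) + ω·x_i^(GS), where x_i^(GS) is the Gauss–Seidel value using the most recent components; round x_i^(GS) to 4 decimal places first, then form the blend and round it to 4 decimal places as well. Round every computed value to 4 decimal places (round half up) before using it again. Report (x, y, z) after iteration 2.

(-3.7651, -2.6577, 2.0031)

Iteration 1:
  x: GS value = (-12 - (-2.7)·-3.0000 - (3.8)·1.0000) / (8.5) = -2.8118;  x ← (1−ω)·-1.0000 + ω·-2.8118 = -3.5909
  y: GS value = (-12 - (-1)·-3.5909 - (-0.8)·1.0000) / (4.8) = -3.0814;  y ← (1−ω)·-3.0000 + ω·-3.0814 = -3.1164
  z: GS value = (1 - (2)·-3.5909 - (1.6)·-3.1164) / (5.6) = 2.3514;  z ← (1−ω)·1.0000 + ω·2.3514 = 2.9325
Iteration 2:
  x: GS value = (-12 - (-2.7)·-3.1164 - (3.8)·2.9325) / (8.5) = -3.7127;  x ← (1−ω)·-3.5909 + ω·-3.7127 = -3.7651
  y: GS value = (-12 - (-1)·-3.7651 - (-0.8)·2.9325) / (4.8) = -2.7956;  y ← (1−ω)·-3.1164 + ω·-2.7956 = -2.6577
  z: GS value = (1 - (2)·-3.7651 - (1.6)·-2.6577) / (5.6) = 2.2826;  z ← (1−ω)·2.9325 + ω·2.2826 = 2.0031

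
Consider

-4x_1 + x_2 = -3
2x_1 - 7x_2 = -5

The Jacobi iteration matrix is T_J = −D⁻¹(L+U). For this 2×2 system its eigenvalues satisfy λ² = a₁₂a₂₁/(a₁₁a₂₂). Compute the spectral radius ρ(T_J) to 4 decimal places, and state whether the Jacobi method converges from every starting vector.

0.2673

a₁₂a₂₁/(a₁₁a₂₂) = (1)·(2) / ((-4)·(-7)) = 0.071429
ρ = √|0.071429| = √0.071429 = 0.2673
ρ < 1, so Jacobi converges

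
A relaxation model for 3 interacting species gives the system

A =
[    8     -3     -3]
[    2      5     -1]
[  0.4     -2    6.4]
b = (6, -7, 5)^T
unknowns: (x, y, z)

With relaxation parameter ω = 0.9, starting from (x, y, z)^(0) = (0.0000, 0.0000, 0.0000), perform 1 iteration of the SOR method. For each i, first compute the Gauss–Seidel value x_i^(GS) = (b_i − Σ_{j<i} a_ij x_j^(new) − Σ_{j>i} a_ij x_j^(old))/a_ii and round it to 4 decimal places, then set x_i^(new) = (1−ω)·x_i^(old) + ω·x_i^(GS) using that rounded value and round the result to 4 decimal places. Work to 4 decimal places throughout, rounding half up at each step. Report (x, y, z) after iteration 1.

(0.6750, -1.5030, 0.2425)

Iteration 1:
  x: GS value = (6 - (-3)·0.0000 - (-3)·0.0000) / (8) = 0.7500;  x ← (1−ω)·0.0000 + ω·0.7500 = 0.6750
  y: GS value = (-7 - (2)·0.6750 - (-1)·0.0000) / (5) = -1.6700;  y ← (1−ω)·0.0000 + ω·-1.6700 = -1.5030
  z: GS value = (5 - (0.4)·0.6750 - (-2)·-1.5030) / (6.4) = 0.2694;  z ← (1−ω)·0.0000 + ω·0.2694 = 0.2425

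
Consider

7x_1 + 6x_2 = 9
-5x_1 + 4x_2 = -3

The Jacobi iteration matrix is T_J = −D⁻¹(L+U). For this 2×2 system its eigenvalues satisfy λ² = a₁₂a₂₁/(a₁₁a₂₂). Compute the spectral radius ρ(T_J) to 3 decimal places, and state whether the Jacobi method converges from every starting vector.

a₁₂a₂₁/(a₁₁a₂₂) = (6)·(-5) / ((7)·(4)) = -1.071429
ρ = √|-1.071429| = √1.071429 = 1.035
ρ > 1, so Jacobi diverges

1.035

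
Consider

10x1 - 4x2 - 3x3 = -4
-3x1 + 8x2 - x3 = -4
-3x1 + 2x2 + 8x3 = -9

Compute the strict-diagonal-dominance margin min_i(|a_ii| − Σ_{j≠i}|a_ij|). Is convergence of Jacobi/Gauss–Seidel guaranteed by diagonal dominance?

3

row 1: |10| − (4+3) = 3
row 2: |8| − (3+1) = 4
row 3: |8| − (3+2) = 3
minimum over rows = 3 → strictly diagonally dominant (convergence guaranteed)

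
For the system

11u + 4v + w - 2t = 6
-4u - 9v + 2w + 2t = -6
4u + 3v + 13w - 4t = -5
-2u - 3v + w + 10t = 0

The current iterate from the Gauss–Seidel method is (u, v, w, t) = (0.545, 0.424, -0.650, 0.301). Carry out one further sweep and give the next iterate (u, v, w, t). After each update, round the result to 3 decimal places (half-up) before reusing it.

One sweep:
  u = (6 - (4)·0.424 - (1)·-0.650 - (-2)·0.301) / (11) = 0.505
  v = (-6 - (-4)·0.505 - (2)·-0.650 - (2)·0.301) / (-9) = 0.365
  w = (-5 - (4)·0.505 - (3)·0.365 - (-4)·0.301) / (13) = -0.532
  t = (0 - (-2)·0.505 - (-3)·0.365 - (1)·-0.532) / (10) = 0.264

(0.505, 0.365, -0.532, 0.264)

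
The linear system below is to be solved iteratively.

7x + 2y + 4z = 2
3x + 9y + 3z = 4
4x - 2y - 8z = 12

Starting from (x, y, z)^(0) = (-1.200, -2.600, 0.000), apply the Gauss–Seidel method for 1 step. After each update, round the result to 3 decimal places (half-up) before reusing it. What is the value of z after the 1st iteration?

Iteration 1:
  x = (2 - (2)·-2.600 - (4)·0.000) / (7) = 1.029
  y = (4 - (3)·1.029 - (3)·0.000) / (9) = 0.101
  z = (12 - (4)·1.029 - (-2)·0.101) / (-8) = -1.011

-1.011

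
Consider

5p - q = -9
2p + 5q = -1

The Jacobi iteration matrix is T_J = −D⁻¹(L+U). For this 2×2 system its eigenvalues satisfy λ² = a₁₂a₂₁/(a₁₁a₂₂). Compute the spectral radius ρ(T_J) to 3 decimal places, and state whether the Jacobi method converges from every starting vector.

a₁₂a₂₁/(a₁₁a₂₂) = (-1)·(2) / ((5)·(5)) = -0.080000
ρ = √|-0.080000| = √0.080000 = 0.283
ρ < 1, so Jacobi converges

0.283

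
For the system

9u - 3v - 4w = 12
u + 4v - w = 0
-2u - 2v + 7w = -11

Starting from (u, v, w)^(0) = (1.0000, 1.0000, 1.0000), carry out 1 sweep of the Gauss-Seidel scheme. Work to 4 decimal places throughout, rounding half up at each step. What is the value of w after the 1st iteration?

Iteration 1:
  u = (12 - (-3)·1.0000 - (-4)·1.0000) / (9) = 2.1111
  v = (0 - (1)·2.1111 - (-1)·1.0000) / (4) = -0.2778
  w = (-11 - (-2)·2.1111 - (-2)·-0.2778) / (7) = -1.0476

-1.0476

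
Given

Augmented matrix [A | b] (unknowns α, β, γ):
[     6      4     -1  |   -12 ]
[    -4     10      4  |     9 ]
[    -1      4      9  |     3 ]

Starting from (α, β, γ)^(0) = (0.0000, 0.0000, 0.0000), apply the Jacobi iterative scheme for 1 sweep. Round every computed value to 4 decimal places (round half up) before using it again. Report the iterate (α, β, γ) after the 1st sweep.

(-2.0000, 0.9000, 0.3333)

Iteration 1:
  α = (-12 - (4)·0.0000 - (-1)·0.0000) / (6) = -2.0000
  β = (9 - (-4)·0.0000 - (4)·0.0000) / (10) = 0.9000
  γ = (3 - (-1)·0.0000 - (4)·0.0000) / (9) = 0.3333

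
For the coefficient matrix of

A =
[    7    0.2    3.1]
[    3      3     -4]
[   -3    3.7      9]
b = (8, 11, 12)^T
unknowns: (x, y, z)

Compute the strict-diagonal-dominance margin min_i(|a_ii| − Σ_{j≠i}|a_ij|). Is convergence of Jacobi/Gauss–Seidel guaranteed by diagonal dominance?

row 1: |7| − (0.2+3.1) = 3.7
row 2: |3| − (3+4) = -4
row 3: |9| − (3+3.7) = 2.3
minimum over rows = -4 → not strictly diagonally dominant

-4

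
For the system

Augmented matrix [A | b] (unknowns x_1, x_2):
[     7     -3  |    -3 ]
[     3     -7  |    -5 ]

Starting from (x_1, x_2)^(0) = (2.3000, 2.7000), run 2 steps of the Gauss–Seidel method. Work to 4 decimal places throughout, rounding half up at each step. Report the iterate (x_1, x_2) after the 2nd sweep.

Iteration 1:
  x_1 = (-3 - (-3)·2.7000) / (7) = 0.7286
  x_2 = (-5 - (3)·0.7286) / (-7) = 1.0265
Iteration 2:
  x_1 = (-3 - (-3)·1.0265) / (7) = 0.0114
  x_2 = (-5 - (3)·0.0114) / (-7) = 0.7192

(0.0114, 0.7192)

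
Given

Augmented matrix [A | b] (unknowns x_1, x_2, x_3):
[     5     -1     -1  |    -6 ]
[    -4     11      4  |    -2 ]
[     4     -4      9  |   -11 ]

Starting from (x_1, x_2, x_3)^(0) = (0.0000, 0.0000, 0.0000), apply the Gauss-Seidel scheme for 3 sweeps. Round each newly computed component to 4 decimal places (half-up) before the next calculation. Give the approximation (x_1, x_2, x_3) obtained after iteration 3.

Iteration 1:
  x_1 = (-6 - (-1)·0.0000 - (-1)·0.0000) / (5) = -1.2000
  x_2 = (-2 - (-4)·-1.2000 - (4)·0.0000) / (11) = -0.6182
  x_3 = (-11 - (4)·-1.2000 - (-4)·-0.6182) / (9) = -0.9636
Iteration 2:
  x_1 = (-6 - (-1)·-0.6182 - (-1)·-0.9636) / (5) = -1.5164
  x_2 = (-2 - (-4)·-1.5164 - (4)·-0.9636) / (11) = -0.3828
  x_3 = (-11 - (4)·-1.5164 - (-4)·-0.3828) / (9) = -0.7184
Iteration 3:
  x_1 = (-6 - (-1)·-0.3828 - (-1)·-0.7184) / (5) = -1.4202
  x_2 = (-2 - (-4)·-1.4202 - (4)·-0.7184) / (11) = -0.4370
  x_3 = (-11 - (4)·-1.4202 - (-4)·-0.4370) / (9) = -0.7852

(-1.4202, -0.4370, -0.7852)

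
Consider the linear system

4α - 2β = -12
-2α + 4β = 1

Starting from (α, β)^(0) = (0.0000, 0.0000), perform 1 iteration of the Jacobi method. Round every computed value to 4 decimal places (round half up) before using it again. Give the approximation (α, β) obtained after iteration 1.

(-3.0000, 0.2500)

Iteration 1:
  α = (-12 - (-2)·0.0000) / (4) = -3.0000
  β = (1 - (-2)·0.0000) / (4) = 0.2500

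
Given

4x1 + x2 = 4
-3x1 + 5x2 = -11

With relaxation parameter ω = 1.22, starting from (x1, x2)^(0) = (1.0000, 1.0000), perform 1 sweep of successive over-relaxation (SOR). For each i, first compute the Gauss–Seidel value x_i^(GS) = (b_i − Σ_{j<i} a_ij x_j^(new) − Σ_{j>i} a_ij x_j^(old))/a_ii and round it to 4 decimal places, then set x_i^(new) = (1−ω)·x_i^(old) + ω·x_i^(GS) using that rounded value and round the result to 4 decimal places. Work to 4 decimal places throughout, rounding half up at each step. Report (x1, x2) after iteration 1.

Iteration 1:
  x1: GS value = (4 - (1)·1.0000) / (4) = 0.7500;  x1 ← (1−ω)·1.0000 + ω·0.7500 = 0.6950
  x2: GS value = (-11 - (-3)·0.6950) / (5) = -1.7830;  x2 ← (1−ω)·1.0000 + ω·-1.7830 = -2.3953

(0.6950, -2.3953)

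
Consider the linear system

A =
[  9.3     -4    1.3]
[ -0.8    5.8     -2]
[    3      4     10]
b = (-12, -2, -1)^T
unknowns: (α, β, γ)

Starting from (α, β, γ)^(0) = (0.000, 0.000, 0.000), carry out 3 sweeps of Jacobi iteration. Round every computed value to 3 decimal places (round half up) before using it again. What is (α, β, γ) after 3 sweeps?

Iteration 1:
  α = (-12 - (-4)·0.000 - (1.3)·0.000) / (9.3) = -1.290
  β = (-2 - (-0.8)·0.000 - (-2)·0.000) / (5.8) = -0.345
  γ = (-1 - (3)·0.000 - (4)·0.000) / (10) = -0.100
Iteration 2:
  α = (-12 - (-4)·-0.345 - (1.3)·-0.100) / (9.3) = -1.425
  β = (-2 - (-0.8)·-1.290 - (-2)·-0.100) / (5.8) = -0.557
  γ = (-1 - (3)·-1.290 - (4)·-0.345) / (10) = 0.425
Iteration 3:
  α = (-12 - (-4)·-0.557 - (1.3)·0.425) / (9.3) = -1.589
  β = (-2 - (-0.8)·-1.425 - (-2)·0.425) / (5.8) = -0.395
  γ = (-1 - (3)·-1.425 - (4)·-0.557) / (10) = 0.550

(-1.589, -0.395, 0.550)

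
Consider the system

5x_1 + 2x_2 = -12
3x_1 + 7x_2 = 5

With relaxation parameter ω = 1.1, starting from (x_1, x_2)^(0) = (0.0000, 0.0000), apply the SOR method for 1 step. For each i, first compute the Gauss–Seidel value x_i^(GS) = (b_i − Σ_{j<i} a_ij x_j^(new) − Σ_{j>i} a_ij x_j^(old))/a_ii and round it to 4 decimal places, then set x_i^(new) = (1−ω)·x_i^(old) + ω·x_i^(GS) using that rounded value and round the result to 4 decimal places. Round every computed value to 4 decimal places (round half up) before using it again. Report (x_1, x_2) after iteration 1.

Iteration 1:
  x_1: GS value = (-12 - (2)·0.0000) / (5) = -2.4000;  x_1 ← (1−ω)·0.0000 + ω·-2.4000 = -2.6400
  x_2: GS value = (5 - (3)·-2.6400) / (7) = 1.8457;  x_2 ← (1−ω)·0.0000 + ω·1.8457 = 2.0303

(-2.6400, 2.0303)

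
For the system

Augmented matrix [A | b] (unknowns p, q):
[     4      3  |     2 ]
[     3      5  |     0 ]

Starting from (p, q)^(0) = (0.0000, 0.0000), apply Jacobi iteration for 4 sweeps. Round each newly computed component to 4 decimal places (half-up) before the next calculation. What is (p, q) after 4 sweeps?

Iteration 1:
  p = (2 - (3)·0.0000) / (4) = 0.5000
  q = (0 - (3)·0.0000) / (5) = 0.0000
Iteration 2:
  p = (2 - (3)·0.0000) / (4) = 0.5000
  q = (0 - (3)·0.5000) / (5) = -0.3000
Iteration 3:
  p = (2 - (3)·-0.3000) / (4) = 0.7250
  q = (0 - (3)·0.5000) / (5) = -0.3000
Iteration 4:
  p = (2 - (3)·-0.3000) / (4) = 0.7250
  q = (0 - (3)·0.7250) / (5) = -0.4350

(0.7250, -0.4350)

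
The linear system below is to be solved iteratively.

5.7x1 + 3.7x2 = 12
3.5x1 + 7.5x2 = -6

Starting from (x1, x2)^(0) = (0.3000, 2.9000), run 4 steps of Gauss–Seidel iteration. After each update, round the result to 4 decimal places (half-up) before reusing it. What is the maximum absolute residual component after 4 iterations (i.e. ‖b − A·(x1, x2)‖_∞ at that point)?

Iteration 1:
  x1 = (12 - (3.7)·2.9000) / (5.7) = 0.2228
  x2 = (-6 - (3.5)·0.2228) / (7.5) = -0.9040
Iteration 2:
  x1 = (12 - (3.7)·-0.9040) / (5.7) = 2.6921
  x2 = (-6 - (3.5)·2.6921) / (7.5) = -2.0563
Iteration 3:
  x1 = (12 - (3.7)·-2.0563) / (5.7) = 3.4401
  x2 = (-6 - (3.5)·3.4401) / (7.5) = -2.4054
Iteration 4:
  x1 = (12 - (3.7)·-2.4054) / (5.7) = 3.6667
  x2 = (-6 - (3.5)·3.6667) / (7.5) = -2.5111
Residual b − A·x = (0.3909, -0.0002); ∞-norm = 0.3909

0.3909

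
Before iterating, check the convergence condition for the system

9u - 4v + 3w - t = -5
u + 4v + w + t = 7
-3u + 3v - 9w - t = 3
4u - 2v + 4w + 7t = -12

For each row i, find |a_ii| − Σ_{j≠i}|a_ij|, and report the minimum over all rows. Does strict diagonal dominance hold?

-3

row 1: |9| − (4+3+1) = 1
row 2: |4| − (1+1+1) = 1
row 3: |-9| − (3+3+1) = 2
row 4: |7| − (4+2+4) = -3
minimum over rows = -3 → not strictly diagonally dominant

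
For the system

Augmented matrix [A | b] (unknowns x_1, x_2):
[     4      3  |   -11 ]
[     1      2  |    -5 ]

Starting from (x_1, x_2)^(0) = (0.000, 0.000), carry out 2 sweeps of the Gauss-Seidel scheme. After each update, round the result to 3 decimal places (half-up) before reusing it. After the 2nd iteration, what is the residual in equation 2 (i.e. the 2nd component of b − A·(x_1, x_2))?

0.000

Iteration 1:
  x_1 = (-11 - (3)·0.000) / (4) = -2.750
  x_2 = (-5 - (1)·-2.750) / (2) = -1.125
Iteration 2:
  x_1 = (-11 - (3)·-1.125) / (4) = -1.906
  x_2 = (-5 - (1)·-1.906) / (2) = -1.547
Residual b − A·x = (1.265, 0.000)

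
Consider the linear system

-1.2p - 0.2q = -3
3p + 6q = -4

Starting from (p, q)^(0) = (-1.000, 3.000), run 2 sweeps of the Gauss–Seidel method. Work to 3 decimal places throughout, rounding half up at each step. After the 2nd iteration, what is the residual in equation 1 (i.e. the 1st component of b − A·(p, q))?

-0.078

Iteration 1:
  p = (-3 - (-0.2)·3.000) / (-1.2) = 2.000
  q = (-4 - (3)·2.000) / (6) = -1.667
Iteration 2:
  p = (-3 - (-0.2)·-1.667) / (-1.2) = 2.778
  q = (-4 - (3)·2.778) / (6) = -2.056
Residual b − A·x = (-0.078, 0.002)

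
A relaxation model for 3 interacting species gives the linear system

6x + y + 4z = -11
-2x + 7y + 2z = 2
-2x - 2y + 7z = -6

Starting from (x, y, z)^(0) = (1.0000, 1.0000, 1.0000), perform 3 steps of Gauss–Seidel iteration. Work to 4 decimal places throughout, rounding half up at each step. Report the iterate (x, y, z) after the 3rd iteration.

(-1.4104, 0.1121, -1.2281)

Iteration 1:
  x = (-11 - (1)·1.0000 - (4)·1.0000) / (6) = -2.6667
  y = (2 - (-2)·-2.6667 - (2)·1.0000) / (7) = -0.7619
  z = (-6 - (-2)·-2.6667 - (-2)·-0.7619) / (7) = -1.8367
Iteration 2:
  x = (-11 - (1)·-0.7619 - (4)·-1.8367) / (6) = -0.4819
  y = (2 - (-2)·-0.4819 - (2)·-1.8367) / (7) = 0.6728
  z = (-6 - (-2)·-0.4819 - (-2)·0.6728) / (7) = -0.8026
Iteration 3:
  x = (-11 - (1)·0.6728 - (4)·-0.8026) / (6) = -1.4104
  y = (2 - (-2)·-1.4104 - (2)·-0.8026) / (7) = 0.1121
  z = (-6 - (-2)·-1.4104 - (-2)·0.1121) / (7) = -1.2281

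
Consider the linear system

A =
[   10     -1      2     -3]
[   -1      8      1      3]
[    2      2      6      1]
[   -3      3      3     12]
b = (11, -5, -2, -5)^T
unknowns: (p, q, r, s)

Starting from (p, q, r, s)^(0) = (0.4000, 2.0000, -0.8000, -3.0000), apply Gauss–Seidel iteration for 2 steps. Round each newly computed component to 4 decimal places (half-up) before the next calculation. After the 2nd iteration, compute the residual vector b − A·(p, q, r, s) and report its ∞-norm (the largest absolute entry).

Iteration 1:
  p = (11 - (-1)·2.0000 - (2)·-0.8000 - (-3)·-3.0000) / (10) = 0.5600
  q = (-5 - (-1)·0.5600 - (1)·-0.8000 - (3)·-3.0000) / (8) = 0.6700
  r = (-2 - (2)·0.5600 - (2)·0.6700 - (1)·-3.0000) / (6) = -0.2433
  s = (-5 - (-3)·0.5600 - (3)·0.6700 - (3)·-0.2433) / (12) = -0.3833
Iteration 2:
  p = (11 - (-1)·0.6700 - (2)·-0.2433 - (-3)·-0.3833) / (10) = 1.1007
  q = (-5 - (-1)·1.1007 - (1)·-0.2433 - (3)·-0.3833) / (8) = -0.3133
  r = (-2 - (2)·1.1007 - (2)·-0.3133 - (1)·-0.3833) / (6) = -0.5319
  s = (-5 - (-3)·1.1007 - (3)·-0.3133 - (3)·-0.5319) / (12) = 0.0698
Residual b − A·x = (0.9529, -1.0704, -0.4532, 0.0001); ∞-norm = 1.0704

1.0704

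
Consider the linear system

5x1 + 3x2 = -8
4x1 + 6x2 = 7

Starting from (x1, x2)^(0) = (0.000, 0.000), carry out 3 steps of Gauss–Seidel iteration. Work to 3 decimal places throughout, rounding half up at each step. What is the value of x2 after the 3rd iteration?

Iteration 1:
  x1 = (-8 - (3)·0.000) / (5) = -1.600
  x2 = (7 - (4)·-1.600) / (6) = 2.233
Iteration 2:
  x1 = (-8 - (3)·2.233) / (5) = -2.940
  x2 = (7 - (4)·-2.940) / (6) = 3.127
Iteration 3:
  x1 = (-8 - (3)·3.127) / (5) = -3.476
  x2 = (7 - (4)·-3.476) / (6) = 3.484

3.484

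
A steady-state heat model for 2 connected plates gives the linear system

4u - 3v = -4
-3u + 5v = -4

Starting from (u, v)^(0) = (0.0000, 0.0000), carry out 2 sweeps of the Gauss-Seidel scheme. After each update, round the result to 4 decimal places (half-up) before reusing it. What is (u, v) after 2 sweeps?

(-2.0500, -2.0300)

Iteration 1:
  u = (-4 - (-3)·0.0000) / (4) = -1.0000
  v = (-4 - (-3)·-1.0000) / (5) = -1.4000
Iteration 2:
  u = (-4 - (-3)·-1.4000) / (4) = -2.0500
  v = (-4 - (-3)·-2.0500) / (5) = -2.0300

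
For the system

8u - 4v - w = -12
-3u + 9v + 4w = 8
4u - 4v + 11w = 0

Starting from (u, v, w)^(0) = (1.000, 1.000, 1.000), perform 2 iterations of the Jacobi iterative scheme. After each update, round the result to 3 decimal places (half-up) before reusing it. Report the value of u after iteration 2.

Iteration 1:
  u = (-12 - (-4)·1.000 - (-1)·1.000) / (8) = -0.875
  v = (8 - (-3)·1.000 - (4)·1.000) / (9) = 0.778
  w = (0 - (4)·1.000 - (-4)·1.000) / (11) = 0.000
Iteration 2:
  u = (-12 - (-4)·0.778 - (-1)·0.000) / (8) = -1.111
  v = (8 - (-3)·-0.875 - (4)·0.000) / (9) = 0.597
  w = (0 - (4)·-0.875 - (-4)·0.778) / (11) = 0.601

-1.111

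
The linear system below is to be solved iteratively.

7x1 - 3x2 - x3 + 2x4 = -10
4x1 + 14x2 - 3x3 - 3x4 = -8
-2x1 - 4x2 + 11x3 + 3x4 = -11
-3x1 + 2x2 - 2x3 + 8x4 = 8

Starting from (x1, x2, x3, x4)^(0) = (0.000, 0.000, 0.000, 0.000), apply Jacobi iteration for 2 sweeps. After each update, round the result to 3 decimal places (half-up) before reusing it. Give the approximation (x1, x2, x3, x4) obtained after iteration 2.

(-2.102, -0.163, -1.740, 0.357)

Iteration 1:
  x1 = (-10 - (-3)·0.000 - (-1)·0.000 - (2)·0.000) / (7) = -1.429
  x2 = (-8 - (4)·0.000 - (-3)·0.000 - (-3)·0.000) / (14) = -0.571
  x3 = (-11 - (-2)·0.000 - (-4)·0.000 - (3)·0.000) / (11) = -1.000
  x4 = (8 - (-3)·0.000 - (2)·0.000 - (-2)·0.000) / (8) = 1.000
Iteration 2:
  x1 = (-10 - (-3)·-0.571 - (-1)·-1.000 - (2)·1.000) / (7) = -2.102
  x2 = (-8 - (4)·-1.429 - (-3)·-1.000 - (-3)·1.000) / (14) = -0.163
  x3 = (-11 - (-2)·-1.429 - (-4)·-0.571 - (3)·1.000) / (11) = -1.740
  x4 = (8 - (-3)·-1.429 - (2)·-0.571 - (-2)·-1.000) / (8) = 0.357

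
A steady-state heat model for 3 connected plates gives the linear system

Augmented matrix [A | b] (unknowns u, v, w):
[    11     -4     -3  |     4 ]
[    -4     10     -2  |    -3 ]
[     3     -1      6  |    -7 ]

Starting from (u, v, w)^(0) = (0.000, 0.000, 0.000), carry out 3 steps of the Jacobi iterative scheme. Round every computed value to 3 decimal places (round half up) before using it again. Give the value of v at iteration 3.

-0.605

Iteration 1:
  u = (4 - (-4)·0.000 - (-3)·0.000) / (11) = 0.364
  v = (-3 - (-4)·0.000 - (-2)·0.000) / (10) = -0.300
  w = (-7 - (3)·0.000 - (-1)·0.000) / (6) = -1.167
Iteration 2:
  u = (4 - (-4)·-0.300 - (-3)·-1.167) / (11) = -0.064
  v = (-3 - (-4)·0.364 - (-2)·-1.167) / (10) = -0.388
  w = (-7 - (3)·0.364 - (-1)·-0.300) / (6) = -1.399
Iteration 3:
  u = (4 - (-4)·-0.388 - (-3)·-1.399) / (11) = -0.159
  v = (-3 - (-4)·-0.064 - (-2)·-1.399) / (10) = -0.605
  w = (-7 - (3)·-0.064 - (-1)·-0.388) / (6) = -1.199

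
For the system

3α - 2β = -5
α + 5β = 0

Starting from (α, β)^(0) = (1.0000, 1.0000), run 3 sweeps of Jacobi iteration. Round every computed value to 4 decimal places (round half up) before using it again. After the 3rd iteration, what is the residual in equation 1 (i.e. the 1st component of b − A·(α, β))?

Iteration 1:
  α = (-5 - (-2)·1.0000) / (3) = -1.0000
  β = (0 - (1)·1.0000) / (5) = -0.2000
Iteration 2:
  α = (-5 - (-2)·-0.2000) / (3) = -1.8000
  β = (0 - (1)·-1.0000) / (5) = 0.2000
Iteration 3:
  α = (-5 - (-2)·0.2000) / (3) = -1.5333
  β = (0 - (1)·-1.8000) / (5) = 0.3600
Residual b − A·x = (0.3199, -0.2667)

0.3199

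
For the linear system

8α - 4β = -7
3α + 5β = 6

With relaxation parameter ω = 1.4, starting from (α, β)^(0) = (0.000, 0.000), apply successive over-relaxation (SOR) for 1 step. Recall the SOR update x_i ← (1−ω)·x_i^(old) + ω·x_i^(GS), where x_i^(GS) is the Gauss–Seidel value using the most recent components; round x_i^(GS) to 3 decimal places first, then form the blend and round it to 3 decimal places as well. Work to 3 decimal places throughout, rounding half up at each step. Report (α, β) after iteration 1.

(-1.225, 2.709)

Iteration 1:
  α: GS value = (-7 - (-4)·0.000) / (8) = -0.875;  α ← (1−ω)·0.000 + ω·-0.875 = -1.225
  β: GS value = (6 - (3)·-1.225) / (5) = 1.935;  β ← (1−ω)·0.000 + ω·1.935 = 2.709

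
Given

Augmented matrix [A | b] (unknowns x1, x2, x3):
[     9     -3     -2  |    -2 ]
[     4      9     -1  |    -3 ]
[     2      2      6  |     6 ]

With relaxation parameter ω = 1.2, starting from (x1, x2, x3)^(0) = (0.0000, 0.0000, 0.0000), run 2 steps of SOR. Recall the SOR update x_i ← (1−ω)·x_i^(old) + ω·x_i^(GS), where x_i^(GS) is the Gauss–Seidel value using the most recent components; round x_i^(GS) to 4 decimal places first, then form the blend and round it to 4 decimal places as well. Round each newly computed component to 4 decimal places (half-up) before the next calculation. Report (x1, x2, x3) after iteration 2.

Iteration 1:
  x1: GS value = (-2 - (-3)·0.0000 - (-2)·0.0000) / (9) = -0.2222;  x1 ← (1−ω)·0.0000 + ω·-0.2222 = -0.2666
  x2: GS value = (-3 - (4)·-0.2666 - (-1)·0.0000) / (9) = -0.2148;  x2 ← (1−ω)·0.0000 + ω·-0.2148 = -0.2578
  x3: GS value = (6 - (2)·-0.2666 - (2)·-0.2578) / (6) = 1.1748;  x3 ← (1−ω)·0.0000 + ω·1.1748 = 1.4098
Iteration 2:
  x1: GS value = (-2 - (-3)·-0.2578 - (-2)·1.4098) / (9) = 0.0051;  x1 ← (1−ω)·-0.2666 + ω·0.0051 = 0.0594
  x2: GS value = (-3 - (4)·0.0594 - (-1)·1.4098) / (9) = -0.2031;  x2 ← (1−ω)·-0.2578 + ω·-0.2031 = -0.1922
  x3: GS value = (6 - (2)·0.0594 - (2)·-0.1922) / (6) = 1.0443;  x3 ← (1−ω)·1.4098 + ω·1.0443 = 0.9712

(0.0594, -0.1922, 0.9712)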